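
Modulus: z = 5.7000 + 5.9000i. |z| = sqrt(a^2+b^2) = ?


|z| = sqrt(5.7^2 + 5.9^2) = sqrt(32.49 + 34.81) = sqrt(67.3) = 8.2037

|z| = 8.2037


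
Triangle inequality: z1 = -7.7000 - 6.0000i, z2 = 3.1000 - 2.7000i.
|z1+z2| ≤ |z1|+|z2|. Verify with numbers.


|z1| = sqrt((-7.7)^2 + (-6)^2) = sqrt(95.29) = 9.7617
|z2| = sqrt(3.1^2 + (-2.7)^2) = sqrt(16.9) = 4.1110
z1+z2 = -4.6000 - 8.7000i
|z1+z2| = sqrt(96.85) = 9.8412
|z1|+|z2| = 9.7617 + 4.1110 = 13.8727

|z1+z2| = 9.8412 ≤ |z1|+|z2| = 13.8727 (verified)


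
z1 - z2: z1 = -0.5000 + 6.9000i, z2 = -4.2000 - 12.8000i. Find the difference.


Real: -0.5 + 4.2 = 3.7
Imag: 6.9 + 12.8 = 19.7

3.7000 + 19.7000i


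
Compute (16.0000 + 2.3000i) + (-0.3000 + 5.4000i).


Real: 16 - 0.3 = 15.7
Imag: 2.3 + 5.4 = 7.7

15.7000 + 7.7000i


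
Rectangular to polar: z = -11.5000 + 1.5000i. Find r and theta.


r = sqrt(132.25+2.25) = sqrt(134.5) = 11.5974
theta = atan2(1.5, -11.5) = 172.5686 degrees

r = 11.5974, theta = 172.5686 degrees


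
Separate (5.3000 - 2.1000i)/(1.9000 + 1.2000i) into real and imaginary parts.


Multiply by conjugate: (5.3000 - 2.1000i)(1.9000 - 1.2000i) / (1.9^2 + 1.2^2)
Numerator real = 5.3*1.9 - (2.1)*1.2 = 7.55
Numerator imag = -2.1*1.9 - 5.3*1.2 = -10.35
Denominator = 5.05
Re(z) = 7.55/5.05 = 1.4950
Im(z) = -10.35/5.05 = -2.0495

Re(z) = 1.4950, Im(z) = -2.0495


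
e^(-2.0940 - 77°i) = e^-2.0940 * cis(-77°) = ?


e^-2.0940 = 0.1232
cos(-77°) = 0.225
sin(-77°) = -0.9744
Real = 0.1232*0.225 = 0.0277
Imag = 0.1232*(-0.9744) = -0.1200

0.0277 - 0.1200i


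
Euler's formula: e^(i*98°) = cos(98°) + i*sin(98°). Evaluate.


cos(98°) = -0.1392
sin(98°) = 0.9903

e^(i*98°) = -0.1392 + 0.9903i


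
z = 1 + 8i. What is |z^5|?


|z| = sqrt(1+64) = sqrt(65) = 8.0623
|z^5| = |z|^5 = (sqrt(65))^5 = 65^2 * sqrt(65) = 4225*sqrt(65)

|z^5| = 4225*sqrt(65) ≈ 34063.0390


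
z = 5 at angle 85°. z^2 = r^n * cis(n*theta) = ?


r^2 = 5^2 = 25
n*theta = 2*85° = 170° = 170° (mod 360)
a = 25*cos(170°) = -24.6202
b = 25*sin(170°) = 4.3412

25 cis(170°) = -24.6202 + 4.3412i


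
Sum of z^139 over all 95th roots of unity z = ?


The roots are w_k = w^k with w = e^(2*pi*i/95), and (w^k)^139 = (w^139)^k.
So S = 1 + u + u^2 + ... + u^(94) with u = w^139.
139 = 1*95 + 44, so 139 is not a multiple of 95: u = (w^95)^1 * w^44 = w^44 ≠ 1 (w is a primitive 95th root), while u^95 = (w^95)^139 = 1.
Geometric series: S = (1 - u^95)/(1 - u) = (1 - 1)/(1 - u) = 0

S = 0


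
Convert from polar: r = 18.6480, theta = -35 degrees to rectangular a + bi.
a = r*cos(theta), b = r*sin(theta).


a = 18.6480*cos(-35°) = 18.6480*0.81915 = 15.2755
b = 18.6480*sin(-35°) = 18.6480*(-0.57358) = -10.6961

15.2755 - 10.6961i


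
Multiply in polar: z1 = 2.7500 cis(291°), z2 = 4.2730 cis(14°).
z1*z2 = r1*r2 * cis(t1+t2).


r = 2.7500 * 4.2730 = 11.7508
theta = 291° + 14° = 305° = 305° (mod 360)

11.7508 cis(305°)


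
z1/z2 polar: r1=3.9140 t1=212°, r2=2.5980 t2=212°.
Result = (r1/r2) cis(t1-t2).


r = 3.9140 / 2.5980 = 1.5065
theta = 212° - 212° = 0° = 0° (mod 360)

1.5065 cis(0°)


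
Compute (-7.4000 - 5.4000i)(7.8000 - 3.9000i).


Real = -7.4*7.8 - (-5.4)*(-3.9) = -57.72 - 21.06 = -78.78
Imag = -7.4*(-3.9) + 7.8*(-5.4) = 28.86 - (42.12) = -13.26

-78.7800 - 13.2600i


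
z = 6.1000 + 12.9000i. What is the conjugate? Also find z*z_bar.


z_bar = 6.1000 - 12.9000i
z*z_bar = 6.1^2 + 12.9^2 = 37.21 + 166.41 = 203.62

z_bar = 6.1000 - 12.9000i, z*z_bar = 203.62


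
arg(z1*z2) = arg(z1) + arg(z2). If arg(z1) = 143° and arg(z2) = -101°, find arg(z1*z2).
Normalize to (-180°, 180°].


arg(z1*z2) = 143° - 101° = 42°
Normalized to (-180°, 180°]: 42°

42°


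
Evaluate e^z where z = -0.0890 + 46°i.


e^-0.0890 = 0.9148
cos(46°) = 0.6947
sin(46°) = 0.71934
Real = 0.9148*0.6947 = 0.6355
Imag = 0.9148*0.71934 = 0.6581

0.6355 + 0.6581i


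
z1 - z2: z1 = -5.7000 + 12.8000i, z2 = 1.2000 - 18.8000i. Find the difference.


Real: -5.7 - 1.2 = -6.9
Imag: 12.8 + 18.8 = 31.6

-6.9000 + 31.6000i


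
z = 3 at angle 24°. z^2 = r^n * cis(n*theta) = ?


r^2 = 3^2 = 9
n*theta = 2*24° = 48° = 48° (mod 360)
a = 9*cos(48°) = 6.0222
b = 9*sin(48°) = 6.6883

9 cis(48°) = 6.0222 + 6.6883i


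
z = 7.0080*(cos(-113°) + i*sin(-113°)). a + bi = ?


a = 7.0080*cos(-113°) = 7.0080*(-0.39073) = -2.7382
b = 7.0080*sin(-113°) = 7.0080*(-0.9205) = -6.4509

-2.7382 - 6.4509i


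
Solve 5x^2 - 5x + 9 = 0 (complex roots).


disc = (-5)^2 - 4*5*9 = 25 - 180 = -155
sqrt(|disc|) = sqrt(155) = 12.4499
Real part = 5/(2*5) = 0.5000
Imag part = 12.4499/(2*5) = 1.2450

0.5000 ± 1.2450i


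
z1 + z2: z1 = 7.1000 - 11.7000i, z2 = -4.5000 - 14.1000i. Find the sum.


Real: 7.1 - 4.5 = 2.6
Imag: -11.7 - 14.1 = -25.8

2.6000 - 25.8000i


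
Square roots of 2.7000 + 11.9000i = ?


|z| = sqrt(7.29+141.61) = 12.2025
sqrt((|z|+a)/2) = sqrt((12.2025+2.7)/2) = sqrt(7.4512) = 2.7297
sqrt((|z|-a)/2) = sqrt((12.2025-2.7)/2) = sqrt(4.7512) = 2.1797

±(2.7297 + 2.1797i) i.e. 2.7297 + 2.1797i and -2.7297 - 2.1797i


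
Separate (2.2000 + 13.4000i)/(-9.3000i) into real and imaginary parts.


Multiply by conjugate: (2.2000 + 13.4000i)(9.3000i) / (0^2 + (-9.3)^2)
Numerator real = 2.2*0 + 13.4*(-9.3) = -124.62
Numerator imag = 13.4*0 - 2.2*(-9.3) = 20.46
Denominator = 86.49
Re(z) = -124.62/86.49 = -1.4409
Im(z) = 20.46/86.49 = 0.2366

Re(z) = -1.4409, Im(z) = 0.2366


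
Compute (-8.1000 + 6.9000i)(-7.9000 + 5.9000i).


Real = -8.1*(-7.9) - 6.9*5.9 = 63.99 - 40.71 = 23.28
Imag = -8.1*5.9 - (7.9)*6.9 = -47.79 - (54.51) = -102.3

23.2800 - 102.3000i


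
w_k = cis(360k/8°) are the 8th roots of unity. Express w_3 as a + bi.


Angle = 360*3/8 = 135°
a = cos(135°) = -0.7071
b = sin(135°) = 0.7071

-0.7071 + 0.7071i


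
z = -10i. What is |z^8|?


|z| = sqrt(0+100) = sqrt(100) = 10
|z^8| = |z|^8 = 10^8 = 100000000

|z^8| = 100000000


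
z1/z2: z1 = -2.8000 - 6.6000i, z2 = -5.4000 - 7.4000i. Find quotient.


Conjugate of z2 = -5.4000 + 7.4000i
Numerator: (-2.8000 - 6.6000i)(-5.4000 + 7.4000i) = 63.9600 + 14.9200i
Denominator: (-5.4)^2 + (-7.4)^2 = 83.92
Result = (63.9600 + 14.9200i)/83.92

0.7622 + 0.1778i


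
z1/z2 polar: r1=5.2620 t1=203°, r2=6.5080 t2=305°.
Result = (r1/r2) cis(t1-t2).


r = 5.2620 / 6.5080 = 0.8085
theta = 203° - 305° = -102° = 258° (mod 360)

0.8085 cis(258°)


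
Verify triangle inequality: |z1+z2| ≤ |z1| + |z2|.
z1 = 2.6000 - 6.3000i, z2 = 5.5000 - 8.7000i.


|z1| = sqrt(2.6^2 + (-6.3)^2) = sqrt(46.45) = 6.8154
|z2| = sqrt(5.5^2 + (-8.7)^2) = sqrt(105.94) = 10.2927
z1+z2 = 8.1000 - 15.0000i
|z1+z2| = sqrt(290.61) = 17.0473
|z1|+|z2| = 6.8154 + 10.2927 = 17.1081

|z1+z2| = 17.0473 ≤ |z1|+|z2| = 17.1081 (verified)


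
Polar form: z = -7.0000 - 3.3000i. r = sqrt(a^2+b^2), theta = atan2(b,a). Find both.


r = sqrt(49+10.89) = sqrt(59.89) = 7.7389
theta = atan2(-3.3, -7) = -154.7595 degrees

r = 7.7389, theta = -154.7595 degrees


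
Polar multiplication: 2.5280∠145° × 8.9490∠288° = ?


r = 2.5280 * 8.9490 = 22.6231
theta = 145° + 288° = 433° = 73° (mod 360)

22.6231 cis(73°)


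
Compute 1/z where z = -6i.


|z|^2 = 0+36 = 36
1/z = (0 + 6i)/36

1/z = 0 + 0.1667i


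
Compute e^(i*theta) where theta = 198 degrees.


cos(198°) = -0.9511
sin(198°) = -0.3090

e^(i*198°) = -0.9511 - 0.3090i


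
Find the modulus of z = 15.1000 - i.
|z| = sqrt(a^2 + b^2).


|z| = sqrt(15.1^2 + (-1)^2) = sqrt(228.01 + 1) = sqrt(229.01) = 15.1331

|z| = 15.1331


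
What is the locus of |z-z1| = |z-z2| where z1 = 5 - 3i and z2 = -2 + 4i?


Equal distances means the locus is the perpendicular bisector of z1 and z2.
Midpoint = ((5+(-2))/2, (-3+4)/2) = (1.5000, 0.5000)

Perpendicular bisector through (1.5000, 0.5000)


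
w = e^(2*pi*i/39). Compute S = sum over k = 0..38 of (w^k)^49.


The roots are w_k = w^k with w = e^(2*pi*i/39), and (w^k)^49 = (w^49)^k.
So S = 1 + u + u^2 + ... + u^(38) with u = w^49.
49 = 1*39 + 10, so 49 is not a multiple of 39: u = (w^39)^1 * w^10 = w^10 ≠ 1 (w is a primitive 39th root), while u^39 = (w^39)^49 = 1.
Geometric series: S = (1 - u^39)/(1 - u) = (1 - 1)/(1 - u) = 0

S = 0


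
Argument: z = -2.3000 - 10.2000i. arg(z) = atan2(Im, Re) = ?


Re = -2.3, Im = -10.2
arg = atan2(-10.2, -2.3) = -102.7071 degrees

arg(z) = -102.7071 degrees


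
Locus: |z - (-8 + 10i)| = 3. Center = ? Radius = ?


|z - z0| = r is a circle with center z0 and radius r.
Center = (-8, 10), radius = 3

Circle with center (-8, 10) and radius 3


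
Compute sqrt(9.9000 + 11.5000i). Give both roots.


|z| = sqrt(98.01+132.25) = 15.1743
sqrt((|z|+a)/2) = sqrt((15.1743+9.9)/2) = sqrt(12.5372) = 3.5408
sqrt((|z|-a)/2) = sqrt((15.1743-9.9)/2) = sqrt(2.6372) = 1.6239

±(3.5408 + 1.6239i) i.e. 3.5408 + 1.6239i and -3.5408 - 1.6239i


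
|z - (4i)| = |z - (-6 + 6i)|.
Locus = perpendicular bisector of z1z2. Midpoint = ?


Equal distances means the locus is the perpendicular bisector of z1 and z2.
Midpoint = ((0+(-6))/2, (4+6)/2) = (-3.0000, 5.0000)

Perpendicular bisector through (-3.0000, 5.0000)


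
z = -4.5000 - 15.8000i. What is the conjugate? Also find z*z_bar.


z_bar = -4.5000 + 15.8000i
z*z_bar = (-4.5)^2 + (-15.8)^2 = 20.25 + 249.64 = 269.89

z_bar = -4.5000 + 15.8000i, z*z_bar = 269.89


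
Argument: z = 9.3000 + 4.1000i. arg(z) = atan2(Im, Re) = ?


Re = 9.3, Im = 4.1
arg = atan2(4.1, 9.3) = 23.7908 degrees

arg(z) = 23.7908 degrees


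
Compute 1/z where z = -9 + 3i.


|z|^2 = 81+9 = 90
1/z = (-9 - 3i)/90

1/z = -0.1000 - 0.0333i


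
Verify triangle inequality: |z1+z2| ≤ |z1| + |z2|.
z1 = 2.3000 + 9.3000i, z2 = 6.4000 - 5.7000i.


|z1| = sqrt(2.3^2 + 9.3^2) = sqrt(91.78) = 9.5802
|z2| = sqrt(6.4^2 + (-5.7)^2) = sqrt(73.45) = 8.5703
z1+z2 = 8.7000 + 3.6000i
|z1+z2| = sqrt(88.65) = 9.4154
|z1|+|z2| = 9.5802 + 8.5703 = 18.1505

|z1+z2| = 9.4154 ≤ |z1|+|z2| = 18.1505 (verified)


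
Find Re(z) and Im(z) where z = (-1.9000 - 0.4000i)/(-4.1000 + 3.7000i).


Multiply by conjugate: (-1.9000 - 0.4000i)(-4.1000 - 3.7000i) / ((-4.1)^2 + 3.7^2)
Numerator real = -1.9*(-4.1) - (0.4)*3.7 = 6.31
Numerator imag = -0.4*(-4.1) - (-1.9)*3.7 = 8.67
Denominator = 30.5
Re(z) = 6.31/30.5 = 0.2069
Im(z) = 8.67/30.5 = 0.2843

Re(z) = 0.2069, Im(z) = 0.2843


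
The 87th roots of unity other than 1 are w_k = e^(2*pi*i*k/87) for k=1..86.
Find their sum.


With w = e^(2*pi*i/87), all 87 of the 87th roots of unity w^0 = 1, w, ..., w^(86) sum to 0: 1 + w + ... + w^(86) = (1 - w^87)/(1 - w) = 0 since w^87 = 1, w ≠ 1.
Removing the root 1: w + w^2 + ... + w^(86) = 0 - 1 = -1

Sum = -1


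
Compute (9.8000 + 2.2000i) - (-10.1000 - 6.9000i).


Real: 9.8 + 10.1 = 19.9
Imag: 2.2 + 6.9 = 9.1

19.9000 + 9.1000i


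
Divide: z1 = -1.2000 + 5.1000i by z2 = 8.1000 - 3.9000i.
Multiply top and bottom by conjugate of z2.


Conjugate of z2 = 8.1000 + 3.9000i
Numerator: (-1.2000 + 5.1000i)(8.1000 + 3.9000i) = -29.6100 + 36.6300i
Denominator: 8.1^2 + (-3.9)^2 = 80.82
Result = (-29.6100 + 36.6300i)/80.82

-0.3664 + 0.4532i


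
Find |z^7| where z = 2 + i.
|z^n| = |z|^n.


|z| = sqrt(4+1) = sqrt(5) = 2.2361
|z^7| = |z|^7 = (sqrt(5))^7 = 5^3 * sqrt(5) = 125*sqrt(5)

|z^7| = 125*sqrt(5) ≈ 279.5085


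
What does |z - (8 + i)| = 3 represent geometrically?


|z - z0| = r is a circle with center z0 and radius r.
Center = (8, 1), radius = 3

Circle with center (8, 1) and radius 3


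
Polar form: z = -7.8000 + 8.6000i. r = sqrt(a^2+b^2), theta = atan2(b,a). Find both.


r = sqrt(60.84+73.96) = sqrt(134.8) = 11.6103
theta = atan2(8.6, -7.8) = 132.2073 degrees

r = 11.6103, theta = 132.2073 degrees


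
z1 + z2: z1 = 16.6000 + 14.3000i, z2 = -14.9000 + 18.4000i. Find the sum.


Real: 16.6 - 14.9 = 1.7
Imag: 14.3 + 18.4 = 32.7

1.7000 + 32.7000i


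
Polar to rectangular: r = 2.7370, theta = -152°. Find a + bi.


a = 2.7370*cos(-152°) = 2.7370*(-0.88295) = -2.4166
b = 2.7370*sin(-152°) = 2.7370*(-0.46947) = -1.2849

-2.4166 - 1.2849i


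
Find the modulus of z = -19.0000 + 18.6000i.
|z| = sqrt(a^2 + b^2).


|z| = sqrt((-19)^2 + 18.6^2) = sqrt(361 + 345.96) = sqrt(706.96) = 26.5887

|z| = 26.5887


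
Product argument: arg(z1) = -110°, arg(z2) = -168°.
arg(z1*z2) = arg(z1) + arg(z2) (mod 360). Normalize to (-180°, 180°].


arg(z1*z2) = -110° - 168° = -278°
Normalized to (-180°, 180°]: 82°

82°


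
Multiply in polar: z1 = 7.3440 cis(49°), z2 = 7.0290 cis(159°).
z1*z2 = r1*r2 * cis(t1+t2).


r = 7.3440 * 7.0290 = 51.6210
theta = 49° + 159° = 208° = 208° (mod 360)

51.6210 cis(208°)


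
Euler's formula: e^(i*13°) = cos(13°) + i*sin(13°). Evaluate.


cos(13°) = 0.9744
sin(13°) = 0.2250

e^(i*13°) = 0.9744 + 0.2250i


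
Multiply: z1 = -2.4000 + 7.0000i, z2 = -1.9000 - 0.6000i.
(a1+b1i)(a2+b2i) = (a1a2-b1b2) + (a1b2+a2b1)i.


Real = -2.4*(-1.9) - 7*(-0.6) = 4.56 - (-4.2) = 8.76
Imag = -2.4*(-0.6) - (1.9)*7 = 1.44 - (13.3) = -11.86

8.7600 - 11.8600i


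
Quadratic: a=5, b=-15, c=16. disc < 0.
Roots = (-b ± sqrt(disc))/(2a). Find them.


disc = (-15)^2 - 4*5*16 = 225 - 320 = -95
sqrt(|disc|) = sqrt(95) = 9.7468
Real part = 15/(2*5) = 1.5000
Imag part = 9.7468/(2*5) = 0.9747

1.5000 ± 0.9747i


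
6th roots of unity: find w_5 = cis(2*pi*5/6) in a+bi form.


Angle = 360*5/6 = 300°
a = cos(300°) = 0.5000
b = sin(300°) = -0.8660

0.5000 - 0.8660i


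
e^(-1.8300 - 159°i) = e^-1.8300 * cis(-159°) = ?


e^-1.8300 = 0.16041
cos(-159°) = -0.9336
sin(-159°) = -0.3584
Real = 0.16041*(-0.9336) = -0.1498
Imag = 0.16041*(-0.3584) = -0.0575

-0.1498 - 0.0575i


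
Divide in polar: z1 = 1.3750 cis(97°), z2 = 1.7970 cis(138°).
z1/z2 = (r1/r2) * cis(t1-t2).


r = 1.3750 / 1.7970 = 0.7652
theta = 97° - 138° = -41° = 319° (mod 360)

0.7652 cis(319°)


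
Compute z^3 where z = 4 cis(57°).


r^3 = 4^3 = 64
n*theta = 3*57° = 171° = 171° (mod 360)
a = 64*cos(171°) = -63.2121
b = 64*sin(171°) = 10.0118

64 cis(171°) = -63.2121 + 10.0118i


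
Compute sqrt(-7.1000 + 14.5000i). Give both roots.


|z| = sqrt(50.41+210.25) = 16.1450
sqrt((|z|+a)/2) = sqrt((16.1450+(-7.1))/2) = sqrt(4.5225) = 2.1266
sqrt((|z|-a)/2) = sqrt((16.1450-(-7.1))/2) = sqrt(11.6225) = 3.4092

±(2.1266 + 3.4092i) i.e. 2.1266 + 3.4092i and -2.1266 - 3.4092i


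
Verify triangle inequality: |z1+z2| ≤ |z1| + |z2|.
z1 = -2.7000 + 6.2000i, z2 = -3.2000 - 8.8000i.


|z1| = sqrt((-2.7)^2 + 6.2^2) = sqrt(45.73) = 6.7624
|z2| = sqrt((-3.2)^2 + (-8.8)^2) = sqrt(87.68) = 9.3638
z1+z2 = -5.9000 - 2.6000i
|z1+z2| = sqrt(41.57) = 6.4475
|z1|+|z2| = 6.7624 + 9.3638 = 16.1262

|z1+z2| = 6.4475 ≤ |z1|+|z2| = 16.1262 (verified)


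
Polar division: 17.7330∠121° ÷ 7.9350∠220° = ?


r = 17.7330 / 7.9350 = 2.2348
theta = 121° - 220° = -99° = 261° (mod 360)

2.2348 cis(261°)


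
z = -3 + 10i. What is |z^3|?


|z| = sqrt(9+100) = sqrt(109) = 10.4403
|z^3| = |z|^3 = (sqrt(109))^3 = 109*sqrt(109)

|z^3| = 109*sqrt(109) ≈ 1137.9934


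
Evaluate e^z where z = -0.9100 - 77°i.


e^-0.9100 = 0.4025
cos(-77°) = 0.22495
sin(-77°) = -0.9744
Real = 0.4025*0.22495 = 0.0905
Imag = 0.4025*(-0.9744) = -0.3922

0.0905 - 0.3922i


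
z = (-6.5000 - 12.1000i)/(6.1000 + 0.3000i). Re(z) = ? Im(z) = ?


Multiply by conjugate: (-6.5000 - 12.1000i)(6.1000 - 0.3000i) / (6.1^2 + 0.3^2)
Numerator real = -6.5*6.1 - (12.1)*0.3 = -43.28
Numerator imag = -12.1*6.1 - (-6.5)*0.3 = -71.86
Denominator = 37.3
Re(z) = -43.28/37.3 = -1.1603
Im(z) = -71.86/37.3 = -1.9265

Re(z) = -1.1603, Im(z) = -1.9265


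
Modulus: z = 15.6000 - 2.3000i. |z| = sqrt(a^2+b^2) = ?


|z| = sqrt(15.6^2 + (-2.3)^2) = sqrt(243.36 + 5.29) = sqrt(248.65) = 15.7686

|z| = 15.7686


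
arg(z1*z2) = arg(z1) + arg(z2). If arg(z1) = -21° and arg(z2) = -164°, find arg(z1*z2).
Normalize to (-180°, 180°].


arg(z1*z2) = -21° - 164° = -185°
Normalized to (-180°, 180°]: 175°

175°


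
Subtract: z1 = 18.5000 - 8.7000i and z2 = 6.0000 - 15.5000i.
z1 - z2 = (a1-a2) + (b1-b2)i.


Real: 18.5 - 6 = 12.5
Imag: -8.7 + 15.5 = 6.8

12.5000 + 6.8000i


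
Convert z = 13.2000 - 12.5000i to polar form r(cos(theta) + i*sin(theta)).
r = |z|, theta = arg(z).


r = sqrt(174.24+156.25) = sqrt(330.49) = 18.1794
theta = atan2(-12.5, 13.2) = -43.4398 degrees

r = 18.1794, theta = -43.4398 degrees


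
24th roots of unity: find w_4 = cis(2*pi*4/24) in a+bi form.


Angle = 360*4/24 = 60°
a = cos(60°) = 0.5000
b = sin(60°) = 0.8660

0.5000 + 0.8660i


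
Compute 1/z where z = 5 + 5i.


|z|^2 = 25+25 = 50
1/z = (5 - 5i)/50

1/z = 0.1000 - 0.1000i


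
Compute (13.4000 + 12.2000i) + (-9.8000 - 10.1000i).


Real: 13.4 - 9.8 = 3.6
Imag: 12.2 - 10.1 = 2.1

3.6000 + 2.1000i


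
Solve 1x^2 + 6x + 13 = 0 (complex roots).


disc = 6^2 - 4*1*13 = 36 - 52 = -16
sqrt(|disc|) = sqrt(16) = 4.0000
Real part = -6/(2*1) = -3.0000
Imag part = 4.0000/(2*1) = 2.0000

-3.0000 ± 2.0000i


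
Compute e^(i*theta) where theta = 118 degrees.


cos(118°) = -0.4695
sin(118°) = 0.8829

e^(i*118°) = -0.4695 + 0.8829i


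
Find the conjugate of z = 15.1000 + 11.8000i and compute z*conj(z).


z_bar = 15.1000 - 11.8000i
z*z_bar = 15.1^2 + 11.8^2 = 228.01 + 139.24 = 367.25

z_bar = 15.1000 - 11.8000i, z*z_bar = 367.25


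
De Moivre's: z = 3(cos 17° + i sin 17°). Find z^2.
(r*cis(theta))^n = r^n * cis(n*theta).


r^2 = 3^2 = 9
n*theta = 2*17° = 34° = 34° (mod 360)
a = 9*cos(34°) = 7.4613
b = 9*sin(34°) = 5.0327

9 cis(34°) = 7.4613 + 5.0327i


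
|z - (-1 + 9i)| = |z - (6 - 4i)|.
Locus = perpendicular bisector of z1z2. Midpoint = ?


Equal distances means the locus is the perpendicular bisector of z1 and z2.
Midpoint = ((-1+6)/2, (9+(-4))/2) = (2.5000, 2.5000)

Perpendicular bisector through (2.5000, 2.5000)


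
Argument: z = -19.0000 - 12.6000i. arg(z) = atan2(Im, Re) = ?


Re = -19, Im = -12.6
arg = atan2(-12.6, -19) = -146.4493 degrees

arg(z) = -146.4493 degrees


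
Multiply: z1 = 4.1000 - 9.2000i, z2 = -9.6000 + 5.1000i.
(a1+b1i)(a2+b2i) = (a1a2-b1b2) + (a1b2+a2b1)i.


Real = 4.1*(-9.6) - (-9.2)*5.1 = -39.36 - (-46.92) = 7.56
Imag = 4.1*5.1 - (9.6)*(-9.2) = 20.91 + 88.32 = 109.23

7.5600 + 109.2300i


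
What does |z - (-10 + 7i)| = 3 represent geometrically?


|z - z0| = r is a circle with center z0 and radius r.
Center = (-10, 7), radius = 3

Circle with center (-10, 7) and radius 3


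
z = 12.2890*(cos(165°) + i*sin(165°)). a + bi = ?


a = 12.2890*cos(165°) = 12.2890*(-0.96593) = -11.8703
b = 12.2890*sin(165°) = 12.2890*0.25882 = 3.1806

-11.8703 + 3.1806i


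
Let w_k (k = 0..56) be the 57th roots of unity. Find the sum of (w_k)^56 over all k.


The roots are w_k = w^k with w = e^(2*pi*i/57), and (w^k)^56 = (w^56)^k.
So S = 1 + u + u^2 + ... + u^(56) with u = w^56.
56 = 0*57 + 56, so 56 is not a multiple of 57: u = w^56 ≠ 1 (w is a primitive 57th root), while u^57 = (w^57)^56 = 1.
Geometric series: S = (1 - u^57)/(1 - u) = (1 - 1)/(1 - u) = 0

S = 0


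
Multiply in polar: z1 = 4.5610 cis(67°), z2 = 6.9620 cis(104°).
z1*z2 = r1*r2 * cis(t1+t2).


r = 4.5610 * 6.9620 = 31.7537
theta = 67° + 104° = 171° = 171° (mod 360)

31.7537 cis(171°)


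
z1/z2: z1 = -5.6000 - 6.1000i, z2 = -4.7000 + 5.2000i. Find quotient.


Conjugate of z2 = -4.7000 - 5.2000i
Numerator: (-5.6000 - 6.1000i)(-4.7000 - 5.2000i) = -5.4000 + 57.7900i
Denominator: (-4.7)^2 + 5.2^2 = 49.13
Result = (-5.4000 + 57.7900i)/49.13

-0.1099 + 1.1763i


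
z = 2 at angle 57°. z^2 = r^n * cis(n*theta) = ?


r^2 = 2^2 = 4
n*theta = 2*57° = 114° = 114° (mod 360)
a = 4*cos(114°) = -1.6269
b = 4*sin(114°) = 3.6542

4 cis(114°) = -1.6269 + 3.6542i


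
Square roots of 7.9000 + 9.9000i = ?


|z| = sqrt(62.41+98.01) = 12.6657
sqrt((|z|+a)/2) = sqrt((12.6657+7.9)/2) = sqrt(10.2829) = 3.2067
sqrt((|z|-a)/2) = sqrt((12.6657-7.9)/2) = sqrt(2.3829) = 1.5436

±(3.2067 + 1.5436i) i.e. 3.2067 + 1.5436i and -3.2067 - 1.5436i


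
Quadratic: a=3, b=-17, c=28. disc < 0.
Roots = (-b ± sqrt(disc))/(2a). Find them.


disc = (-17)^2 - 4*3*28 = 289 - 336 = -47
sqrt(|disc|) = sqrt(47) = 6.8557
Real part = 17/(2*3) = 2.8333
Imag part = 6.8557/(2*3) = 1.1426

2.8333 ± 1.1426i


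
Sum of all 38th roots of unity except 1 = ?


With w = e^(2*pi*i/38), all 38 of the 38th roots of unity w^0 = 1, w, ..., w^(37) sum to 0: 1 + w + ... + w^(37) = (1 - w^38)/(1 - w) = 0 since w^38 = 1, w ≠ 1.
Removing the root 1: w + w^2 + ... + w^(37) = 0 - 1 = -1

Sum = -1


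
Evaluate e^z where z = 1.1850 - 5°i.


e^1.1850 = 3.2707
cos(-5°) = 0.99619
sin(-5°) = -0.08716
Real = 3.2707*0.99619 = 3.2582
Imag = 3.2707*(-0.08716) = -0.2851

3.2582 - 0.2851i


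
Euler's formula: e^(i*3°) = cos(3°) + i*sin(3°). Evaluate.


cos(3°) = 0.9986
sin(3°) = 0.0523

e^(i*3°) = 0.9986 + 0.0523i


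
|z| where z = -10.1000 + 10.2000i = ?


|z| = sqrt((-10.1)^2 + 10.2^2) = sqrt(102.01 + 104.04) = sqrt(206.05) = 14.3544

|z| = 14.3544


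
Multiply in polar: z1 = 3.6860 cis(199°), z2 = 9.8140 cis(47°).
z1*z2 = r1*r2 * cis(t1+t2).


r = 3.6860 * 9.8140 = 36.1744
theta = 199° + 47° = 246° = 246° (mod 360)

36.1744 cis(246°)


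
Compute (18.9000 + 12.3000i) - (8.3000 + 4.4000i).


Real: 18.9 - 8.3 = 10.6
Imag: 12.3 - 4.4 = 7.9

10.6000 + 7.9000i


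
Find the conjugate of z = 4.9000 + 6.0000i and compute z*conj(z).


z_bar = 4.9000 - 6.0000i
z*z_bar = 4.9^2 + 6^2 = 24.01 + 36 = 60.01

z_bar = 4.9000 - 6.0000i, z*z_bar = 60.01


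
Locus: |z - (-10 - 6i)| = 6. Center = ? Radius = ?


|z - z0| = r is a circle with center z0 and radius r.
Center = (-10, -6), radius = 6

Circle with center (-10, -6) and radius 6


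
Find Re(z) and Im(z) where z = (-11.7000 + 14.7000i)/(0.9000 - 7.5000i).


Multiply by conjugate: (-11.7000 + 14.7000i)(0.9000 + 7.5000i) / (0.9^2 + (-7.5)^2)
Numerator real = -11.7*0.9 + 14.7*(-7.5) = -120.78
Numerator imag = 14.7*0.9 - (-11.7)*(-7.5) = -74.52
Denominator = 57.06
Re(z) = -120.78/57.06 = -2.1167
Im(z) = -74.52/57.06 = -1.3060

Re(z) = -2.1167, Im(z) = -1.3060


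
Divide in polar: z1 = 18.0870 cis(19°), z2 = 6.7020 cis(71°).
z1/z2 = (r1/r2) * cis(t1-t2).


r = 18.0870 / 6.7020 = 2.6987
theta = 19° - 71° = -52° = 308° (mod 360)

2.6987 cis(308°)


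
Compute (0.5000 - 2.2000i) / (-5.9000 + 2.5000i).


Conjugate of z2 = -5.9000 - 2.5000i
Numerator: (0.5000 - 2.2000i)(-5.9000 - 2.5000i) = -8.4500 + 11.7300i
Denominator: (-5.9)^2 + 2.5^2 = 41.06
Result = (-8.4500 + 11.7300i)/41.06

-0.2058 + 0.2857i


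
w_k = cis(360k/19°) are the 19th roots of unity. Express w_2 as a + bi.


Angle = 360*2/19 = 37.8947°
a = cos(37.8947°) = 0.7891
b = sin(37.8947°) = 0.6142

0.7891 + 0.6142i


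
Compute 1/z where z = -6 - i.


|z|^2 = 36+1 = 37
1/z = (-6 + 1i)/37

1/z = -0.1622 + 0.0270i


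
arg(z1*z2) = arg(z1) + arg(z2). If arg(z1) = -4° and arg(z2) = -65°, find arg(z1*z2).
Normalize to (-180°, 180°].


arg(z1*z2) = -4° - 65° = -69°
Normalized to (-180°, 180°]: -69°

-69°


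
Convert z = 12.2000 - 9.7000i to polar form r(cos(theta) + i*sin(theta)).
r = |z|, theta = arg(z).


r = sqrt(148.84+94.09) = sqrt(242.93) = 15.5862
theta = atan2(-9.7, 12.2) = -38.4876 degrees

r = 15.5862, theta = -38.4876 degrees


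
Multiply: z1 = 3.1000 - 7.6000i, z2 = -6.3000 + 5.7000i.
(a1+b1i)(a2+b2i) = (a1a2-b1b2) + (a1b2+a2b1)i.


Real = 3.1*(-6.3) - (-7.6)*5.7 = -19.53 - (-43.32) = 23.79
Imag = 3.1*5.7 - (6.3)*(-7.6) = 17.67 + 47.88 = 65.55

23.7900 + 65.5500i


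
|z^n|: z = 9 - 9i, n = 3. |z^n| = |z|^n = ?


|z| = sqrt(81+81) = sqrt(162) = 12.7279
|z^3| = |z|^3 = (sqrt(162))^3 = 162*sqrt(162)

|z^3| = 162*sqrt(162) ≈ 2061.9234


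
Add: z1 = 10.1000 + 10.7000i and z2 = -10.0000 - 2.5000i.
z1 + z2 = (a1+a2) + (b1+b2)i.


Real: 10.1 - 10 = 0.1
Imag: 10.7 - 2.5 = 8.2

0.1000 + 8.2000i


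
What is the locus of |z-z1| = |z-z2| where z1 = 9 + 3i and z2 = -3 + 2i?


Equal distances means the locus is the perpendicular bisector of z1 and z2.
Midpoint = ((9+(-3))/2, (3+2)/2) = (3.0000, 2.5000)

Perpendicular bisector through (3.0000, 2.5000)


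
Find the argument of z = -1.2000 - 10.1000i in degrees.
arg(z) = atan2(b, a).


Re = -1.2, Im = -10.1
arg = atan2(-10.1, -1.2) = -96.7757 degrees

arg(z) = -96.7757 degrees


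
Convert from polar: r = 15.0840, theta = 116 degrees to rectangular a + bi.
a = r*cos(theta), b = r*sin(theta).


a = 15.0840*cos(116°) = 15.0840*(-0.43837) = -6.6124
b = 15.0840*sin(116°) = 15.0840*0.898794 = 13.5574

-6.6124 + 13.5574i


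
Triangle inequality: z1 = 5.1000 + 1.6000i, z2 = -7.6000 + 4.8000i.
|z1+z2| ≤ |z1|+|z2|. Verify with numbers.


|z1| = sqrt(5.1^2 + 1.6^2) = sqrt(28.57) = 5.3451
|z2| = sqrt((-7.6)^2 + 4.8^2) = sqrt(80.8) = 8.9889
z1+z2 = -2.5000 + 6.4000i
|z1+z2| = sqrt(47.21) = 6.8710
|z1|+|z2| = 5.3451 + 8.9889 = 14.3340

|z1+z2| = 6.8710 ≤ |z1|+|z2| = 14.3340 (verified)


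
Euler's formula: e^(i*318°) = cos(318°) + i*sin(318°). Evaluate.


cos(318°) = 0.7431
sin(318°) = -0.6691

e^(i*318°) = 0.7431 - 0.6691i


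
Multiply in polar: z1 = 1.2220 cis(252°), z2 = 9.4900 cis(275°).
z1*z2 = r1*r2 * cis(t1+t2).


r = 1.2220 * 9.4900 = 11.5968
theta = 252° + 275° = 527° = 167° (mod 360)

11.5968 cis(167°)


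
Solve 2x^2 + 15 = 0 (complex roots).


disc = 0^2 - 4*2*15 = 0 - 120 = -120
sqrt(|disc|) = sqrt(120) = 10.9545
Real part = 0/(2*2) = 0
Imag part = 10.9545/(2*2) = 2.7386

0 ± 2.7386i


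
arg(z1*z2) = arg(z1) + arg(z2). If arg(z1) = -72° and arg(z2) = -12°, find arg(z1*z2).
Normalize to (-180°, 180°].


arg(z1*z2) = -72° - 12° = -84°
Normalized to (-180°, 180°]: -84°

-84°


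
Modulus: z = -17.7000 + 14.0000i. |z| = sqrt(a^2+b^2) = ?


|z| = sqrt((-17.7)^2 + 14^2) = sqrt(313.29 + 196) = sqrt(509.29) = 22.5675

|z| = 22.5675


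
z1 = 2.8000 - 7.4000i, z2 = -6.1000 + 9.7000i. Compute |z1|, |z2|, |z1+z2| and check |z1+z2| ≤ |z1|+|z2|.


|z1| = sqrt(2.8^2 + (-7.4)^2) = sqrt(62.6) = 7.9120
|z2| = sqrt((-6.1)^2 + 9.7^2) = sqrt(131.3) = 11.4586
z1+z2 = -3.3000 + 2.3000i
|z1+z2| = sqrt(16.18) = 4.0224
|z1|+|z2| = 7.9120 + 11.4586 = 19.3706

|z1+z2| = 4.0224 ≤ |z1|+|z2| = 19.3706 (verified)


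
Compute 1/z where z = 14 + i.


|z|^2 = 196+1 = 197
1/z = (14 - 1i)/197

1/z = 0.0711 - 0.0051i


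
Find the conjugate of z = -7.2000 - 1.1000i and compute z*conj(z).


z_bar = -7.2000 + 1.1000i
z*z_bar = (-7.2)^2 + (-1.1)^2 = 51.84 + 1.21 = 53.05

z_bar = -7.2000 + 1.1000i, z*z_bar = 53.05


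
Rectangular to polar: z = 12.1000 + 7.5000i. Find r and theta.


r = sqrt(146.41+56.25) = sqrt(202.66) = 14.2359
theta = atan2(7.5, 12.1) = 31.7921 degrees

r = 14.2359, theta = 31.7921 degrees


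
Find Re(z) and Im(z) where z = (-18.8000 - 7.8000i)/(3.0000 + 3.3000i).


Multiply by conjugate: (-18.8000 - 7.8000i)(3.0000 - 3.3000i) / (3^2 + 3.3^2)
Numerator real = -18.8*3 - (7.8)*3.3 = -82.14
Numerator imag = -7.8*3 - (-18.8)*3.3 = 38.64
Denominator = 19.89
Re(z) = -82.14/19.89 = -4.1297
Im(z) = 38.64/19.89 = 1.9427

Re(z) = -4.1297, Im(z) = 1.9427


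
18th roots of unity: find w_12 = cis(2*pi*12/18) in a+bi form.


Angle = 360*12/18 = 240°
a = cos(240°) = -0.5000
b = sin(240°) = -0.8660

-0.5000 - 0.8660i


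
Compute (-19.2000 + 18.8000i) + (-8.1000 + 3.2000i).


Real: -19.2 - 8.1 = -27.3
Imag: 18.8 + 3.2 = 22

-27.3000 + 22.0000i


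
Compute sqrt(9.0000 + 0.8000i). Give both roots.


|z| = sqrt(81+0.64) = 9.0355
sqrt((|z|+a)/2) = sqrt((9.0355+9)/2) = sqrt(9.0177) = 3.0030
sqrt((|z|-a)/2) = sqrt((9.0355-9)/2) = sqrt(0.0177) = 0.1332

±(3.0030 + 0.1332i) i.e. 3.0030 + 0.1332i and -3.0030 - 0.1332i


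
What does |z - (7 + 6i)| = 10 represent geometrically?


|z - z0| = r is a circle with center z0 and radius r.
Center = (7, 6), radius = 10

Circle with center (7, 6) and radius 10


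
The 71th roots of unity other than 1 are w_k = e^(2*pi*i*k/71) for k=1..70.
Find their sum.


With w = e^(2*pi*i/71), all 71 of the 71th roots of unity w^0 = 1, w, ..., w^(70) sum to 0: 1 + w + ... + w^(70) = (1 - w^71)/(1 - w) = 0 since w^71 = 1, w ≠ 1.
Removing the root 1: w + w^2 + ... + w^(70) = 0 - 1 = -1

Sum = -1


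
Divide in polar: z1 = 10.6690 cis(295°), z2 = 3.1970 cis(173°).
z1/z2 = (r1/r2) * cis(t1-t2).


r = 10.6690 / 3.1970 = 3.3372
theta = 295° - 173° = 122° = 122° (mod 360)

3.3372 cis(122°)


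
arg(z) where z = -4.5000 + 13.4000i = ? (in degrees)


Re = -4.5, Im = 13.4
arg = atan2(13.4, -4.5) = 108.5631 degrees

arg(z) = 108.5631 degrees


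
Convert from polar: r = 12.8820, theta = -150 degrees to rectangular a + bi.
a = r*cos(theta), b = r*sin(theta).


a = 12.8820*cos(-150°) = 12.8820*(-0.866025) = -11.1561
b = 12.8820*sin(-150°) = 12.8820*(-0.5) = -6.4410

-11.1561 - 6.4410i


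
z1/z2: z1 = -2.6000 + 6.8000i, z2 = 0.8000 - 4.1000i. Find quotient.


Conjugate of z2 = 0.8000 + 4.1000i
Numerator: (-2.6000 + 6.8000i)(0.8000 + 4.1000i) = -29.9600 - 5.2200i
Denominator: 0.8^2 + (-4.1)^2 = 17.45
Result = (-29.9600 - 5.2200i)/17.45

-1.7169 - 0.2991i


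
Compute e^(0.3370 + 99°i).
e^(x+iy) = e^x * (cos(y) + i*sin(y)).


e^0.3370 = 1.4007
cos(99°) = -0.1564
sin(99°) = 0.9877
Real = 1.4007*(-0.1564) = -0.2191
Imag = 1.4007*0.9877 = 1.3835

-0.2191 + 1.3835i


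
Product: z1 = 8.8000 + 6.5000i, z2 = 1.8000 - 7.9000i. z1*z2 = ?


Real = 8.8*1.8 - 6.5*(-7.9) = 15.84 - (-51.35) = 67.19
Imag = 8.8*(-7.9) + 1.8*6.5 = -69.52 + 11.7 = -57.82

67.1900 - 57.8200i


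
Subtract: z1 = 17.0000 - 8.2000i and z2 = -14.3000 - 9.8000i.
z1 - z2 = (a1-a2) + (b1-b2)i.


Real: 17 + 14.3 = 31.3
Imag: -8.2 + 9.8 = 1.6

31.3000 + 1.6000i


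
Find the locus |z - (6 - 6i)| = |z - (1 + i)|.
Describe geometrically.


Equal distances means the locus is the perpendicular bisector of z1 and z2.
Midpoint = ((6+1)/2, (-6+1)/2) = (3.5000, -2.5000)

Perpendicular bisector through (3.5000, -2.5000)


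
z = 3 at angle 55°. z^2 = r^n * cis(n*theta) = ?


r^2 = 3^2 = 9
n*theta = 2*55° = 110° = 110° (mod 360)
a = 9*cos(110°) = -3.0782
b = 9*sin(110°) = 8.4572

9 cis(110°) = -3.0782 + 8.4572i


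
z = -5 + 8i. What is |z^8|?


|z| = sqrt(25+64) = sqrt(89) = 9.4340
|z^8| = |z|^8 = (sqrt(89))^8 = 89^4 = 62742241

|z^8| = 62742241


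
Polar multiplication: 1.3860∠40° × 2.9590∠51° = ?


r = 1.3860 * 2.9590 = 4.1012
theta = 40° + 51° = 91° = 91° (mod 360)

4.1012 cis(91°)


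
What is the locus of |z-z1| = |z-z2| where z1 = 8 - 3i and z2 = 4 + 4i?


Equal distances means the locus is the perpendicular bisector of z1 and z2.
Midpoint = ((8+4)/2, (-3+4)/2) = (6.0000, 0.5000)

Perpendicular bisector through (6.0000, 0.5000)


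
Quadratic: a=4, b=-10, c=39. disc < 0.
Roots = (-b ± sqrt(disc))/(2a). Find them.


disc = (-10)^2 - 4*4*39 = 100 - 624 = -524
sqrt(|disc|) = sqrt(524) = 22.8910
Real part = 10/(2*4) = 1.2500
Imag part = 22.8910/(2*4) = 2.8614

1.2500 ± 2.8614i


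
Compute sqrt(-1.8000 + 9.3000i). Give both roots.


|z| = sqrt(3.24+86.49) = 9.4726
sqrt((|z|+a)/2) = sqrt((9.4726+(-1.8))/2) = sqrt(3.8363) = 1.9586
sqrt((|z|-a)/2) = sqrt((9.4726-(-1.8))/2) = sqrt(5.6363) = 2.3741

±(1.9586 + 2.3741i) i.e. 1.9586 + 2.3741i and -1.9586 - 2.3741i


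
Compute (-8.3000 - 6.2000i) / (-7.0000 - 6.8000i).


Conjugate of z2 = -7.0000 + 6.8000i
Numerator: (-8.3000 - 6.2000i)(-7.0000 + 6.8000i) = 100.2600 - 13.0400i
Denominator: (-7)^2 + (-6.8)^2 = 95.24
Result = (100.2600 - 13.0400i)/95.24

1.0527 - 0.1369i


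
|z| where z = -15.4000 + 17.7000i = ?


|z| = sqrt((-15.4)^2 + 17.7^2) = sqrt(237.16 + 313.29) = sqrt(550.45) = 23.4617

|z| = 23.4617


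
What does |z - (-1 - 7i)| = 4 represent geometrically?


|z - z0| = r is a circle with center z0 and radius r.
Center = (-1, -7), radius = 4

Circle with center (-1, -7) and radius 4


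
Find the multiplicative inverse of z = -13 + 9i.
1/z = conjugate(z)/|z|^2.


|z|^2 = 169+81 = 250
1/z = (-13 - 9i)/250

1/z = -0.0520 - 0.0360i


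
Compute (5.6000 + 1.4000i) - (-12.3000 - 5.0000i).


Real: 5.6 + 12.3 = 17.9
Imag: 1.4 + 5 = 6.4

17.9000 + 6.4000i


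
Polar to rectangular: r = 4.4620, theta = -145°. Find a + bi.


a = 4.4620*cos(-145°) = 4.4620*(-0.819152) = -3.6551
b = 4.4620*sin(-145°) = 4.4620*(-0.57358) = -2.5593

-3.6551 - 2.5593i


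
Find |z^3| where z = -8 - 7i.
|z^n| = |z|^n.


|z| = sqrt(64+49) = sqrt(113) = 10.6301
|z^3| = |z|^3 = (sqrt(113))^3 = 113*sqrt(113)

|z^3| = 113*sqrt(113) ≈ 1201.2065


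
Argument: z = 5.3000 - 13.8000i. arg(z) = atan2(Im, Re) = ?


Re = 5.3, Im = -13.8
arg = atan2(-13.8, 5.3) = -68.9903 degrees

arg(z) = -68.9903 degrees


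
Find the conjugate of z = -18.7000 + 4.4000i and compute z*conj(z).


z_bar = -18.7000 - 4.4000i
z*z_bar = (-18.7)^2 + 4.4^2 = 349.69 + 19.36 = 369.05

z_bar = -18.7000 - 4.4000i, z*z_bar = 369.05


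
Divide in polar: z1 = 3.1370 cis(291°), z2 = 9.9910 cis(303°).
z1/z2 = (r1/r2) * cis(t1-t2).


r = 3.1370 / 9.9910 = 0.3140
theta = 291° - 303° = -12° = 348° (mod 360)

0.3140 cis(348°)


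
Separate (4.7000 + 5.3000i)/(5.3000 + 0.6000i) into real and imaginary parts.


Multiply by conjugate: (4.7000 + 5.3000i)(5.3000 - 0.6000i) / (5.3^2 + 0.6^2)
Numerator real = 4.7*5.3 + 5.3*0.6 = 28.09
Numerator imag = 5.3*5.3 - 4.7*0.6 = 25.27
Denominator = 28.45
Re(z) = 28.09/28.45 = 0.9873
Im(z) = 25.27/28.45 = 0.8882

Re(z) = 0.9873, Im(z) = 0.8882


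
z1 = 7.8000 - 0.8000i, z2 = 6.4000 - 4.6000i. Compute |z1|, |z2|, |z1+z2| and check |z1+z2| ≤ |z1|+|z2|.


|z1| = sqrt(7.8^2 + (-0.8)^2) = sqrt(61.48) = 7.8409
|z2| = sqrt(6.4^2 + (-4.6)^2) = sqrt(62.12) = 7.8816
z1+z2 = 14.2000 - 5.4000i
|z1+z2| = sqrt(230.8) = 15.1921
|z1|+|z2| = 7.8409 + 7.8816 = 15.7225

|z1+z2| = 15.1921 ≤ |z1|+|z2| = 15.7225 (verified)


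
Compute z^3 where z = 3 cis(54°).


r^3 = 3^3 = 27
n*theta = 3*54° = 162° = 162° (mod 360)
a = 27*cos(162°) = -25.6785
b = 27*sin(162°) = 8.3435

27 cis(162°) = -25.6785 + 8.3435i


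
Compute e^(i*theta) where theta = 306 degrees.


cos(306°) = 0.5878
sin(306°) = -0.8090

e^(i*306°) = 0.5878 - 0.8090i


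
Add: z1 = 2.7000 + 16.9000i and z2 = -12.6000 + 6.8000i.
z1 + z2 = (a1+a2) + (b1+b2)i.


Real: 2.7 - 12.6 = -9.9
Imag: 16.9 + 6.8 = 23.7

-9.9000 + 23.7000i


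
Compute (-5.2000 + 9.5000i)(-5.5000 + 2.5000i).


Real = -5.2*(-5.5) - 9.5*2.5 = 28.6 - 23.75 = 4.85
Imag = -5.2*2.5 - (5.5)*9.5 = -13 - (52.25) = -65.25

4.8500 - 65.2500i


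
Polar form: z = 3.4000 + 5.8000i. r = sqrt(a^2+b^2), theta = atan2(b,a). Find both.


r = sqrt(11.56+33.64) = sqrt(45.2) = 6.7231
theta = atan2(5.8, 3.4) = 59.6209 degrees

r = 6.7231, theta = 59.6209 degrees


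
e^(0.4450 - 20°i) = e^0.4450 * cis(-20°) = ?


e^0.4450 = 1.5605
cos(-20°) = 0.9397
sin(-20°) = -0.342
Real = 1.5605*0.9397 = 1.4664
Imag = 1.5605*(-0.342) = -0.5337

1.4664 - 0.5337i


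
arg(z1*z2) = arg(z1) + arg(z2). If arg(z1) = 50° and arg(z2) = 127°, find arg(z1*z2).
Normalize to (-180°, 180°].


arg(z1*z2) = 50° + 127° = 177°
Normalized to (-180°, 180°]: 177°

177°


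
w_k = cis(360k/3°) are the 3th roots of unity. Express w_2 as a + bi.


Angle = 360*2/3 = 240°
a = cos(240°) = -0.5000
b = sin(240°) = -0.8660

-0.5000 - 0.8660i


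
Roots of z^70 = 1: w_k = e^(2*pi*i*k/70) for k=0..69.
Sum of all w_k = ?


The sum of all 70th roots of unity is 0.
Geometric series: (1 - w^70)/(1 - w) = (1-1)/(1-w) = 0 since w^70 = 1, w ≠ 1.
Alternatively: coefficient of z^69 in z^70 - 1 is 0.

0


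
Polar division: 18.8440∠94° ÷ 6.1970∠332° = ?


r = 18.8440 / 6.1970 = 3.0408
theta = 94° - 332° = -238° = 122° (mod 360)

3.0408 cis(122°)


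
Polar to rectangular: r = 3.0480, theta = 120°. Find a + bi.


a = 3.0480*cos(120°) = 3.0480*(-0.5) = -1.5240
b = 3.0480*sin(120°) = 3.0480*0.866 = 2.6396

-1.5240 + 2.6396i


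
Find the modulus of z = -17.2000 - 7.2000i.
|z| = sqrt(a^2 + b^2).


|z| = sqrt((-17.2)^2 + (-7.2)^2) = sqrt(295.84 + 51.84) = sqrt(347.68) = 18.6462

|z| = 18.6462


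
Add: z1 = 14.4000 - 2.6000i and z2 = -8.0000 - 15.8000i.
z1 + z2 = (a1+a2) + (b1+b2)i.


Real: 14.4 - 8 = 6.4
Imag: -2.6 - 15.8 = -18.4

6.4000 - 18.4000i


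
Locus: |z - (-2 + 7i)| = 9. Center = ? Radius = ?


|z - z0| = r is a circle with center z0 and radius r.
Center = (-2, 7), radius = 9

Circle with center (-2, 7) and radius 9


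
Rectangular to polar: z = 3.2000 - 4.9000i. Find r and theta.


r = sqrt(10.24+24.01) = sqrt(34.25) = 5.8523
theta = atan2(-4.9, 3.2) = -56.8530 degrees

r = 5.8523, theta = -56.8530 degrees


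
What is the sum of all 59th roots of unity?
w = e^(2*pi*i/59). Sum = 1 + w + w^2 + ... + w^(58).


The sum of all 59th roots of unity is 0.
Geometric series: (1 - w^59)/(1 - w) = (1-1)/(1-w) = 0 since w^59 = 1, w ≠ 1.
Alternatively: coefficient of z^58 in z^59 - 1 is 0.

0


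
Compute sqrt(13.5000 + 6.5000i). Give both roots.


|z| = sqrt(182.25+42.25) = 14.9833
sqrt((|z|+a)/2) = sqrt((14.9833+13.5)/2) = sqrt(14.2417) = 3.7738
sqrt((|z|-a)/2) = sqrt((14.9833-13.5)/2) = sqrt(0.7417) = 0.8612

±(3.7738 + 0.8612i) i.e. 3.7738 + 0.8612i and -3.7738 - 0.8612i


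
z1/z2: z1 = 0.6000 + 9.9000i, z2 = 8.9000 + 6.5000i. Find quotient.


Conjugate of z2 = 8.9000 - 6.5000i
Numerator: (0.6000 + 9.9000i)(8.9000 - 6.5000i) = 69.6900 + 84.2100i
Denominator: 8.9^2 + 6.5^2 = 121.46
Result = (69.6900 + 84.2100i)/121.46

0.5738 + 0.6933i


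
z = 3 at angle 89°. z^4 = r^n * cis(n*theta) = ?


r^4 = 3^4 = 81
n*theta = 4*89° = 356° = 356° (mod 360)
a = 81*cos(356°) = 80.8027
b = 81*sin(356°) = -5.6503

81 cis(356°) = 80.8027 - 5.6503i


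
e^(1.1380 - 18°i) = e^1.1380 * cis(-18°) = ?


e^1.1380 = 3.1205
cos(-18°) = 0.95106
sin(-18°) = -0.30902
Real = 3.1205*0.95106 = 2.9678
Imag = 3.1205*(-0.30902) = -0.9643

2.9678 - 0.9643i


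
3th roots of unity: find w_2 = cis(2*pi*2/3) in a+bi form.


Angle = 360*2/3 = 240°
a = cos(240°) = -0.5000
b = sin(240°) = -0.8660

-0.5000 - 0.8660i


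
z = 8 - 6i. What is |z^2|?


|z| = sqrt(64+36) = sqrt(100) = 10
|z^2| = |z|^2 = 10^2 = 100

|z^2| = 100


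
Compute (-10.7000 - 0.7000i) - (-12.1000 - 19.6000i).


Real: -10.7 + 12.1 = 1.4
Imag: -0.7 + 19.6 = 18.9

1.4000 + 18.9000i


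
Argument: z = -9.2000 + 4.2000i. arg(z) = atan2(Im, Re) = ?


Re = -9.2, Im = 4.2
arg = atan2(4.2, -9.2) = 155.4623 degrees

arg(z) = 155.4623 degrees


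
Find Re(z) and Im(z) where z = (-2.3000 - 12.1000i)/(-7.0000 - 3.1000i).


Multiply by conjugate: (-2.3000 - 12.1000i)(-7.0000 + 3.1000i) / ((-7)^2 + (-3.1)^2)
Numerator real = -2.3*(-7) - (12.1)*(-3.1) = 53.61
Numerator imag = -12.1*(-7) - (-2.3)*(-3.1) = 77.57
Denominator = 58.61
Re(z) = 53.61/58.61 = 0.9147
Im(z) = 77.57/58.61 = 1.3235

Re(z) = 0.9147, Im(z) = 1.3235


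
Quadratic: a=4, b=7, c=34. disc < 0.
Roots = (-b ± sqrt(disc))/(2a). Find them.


disc = 7^2 - 4*4*34 = 49 - 544 = -495
sqrt(|disc|) = sqrt(495) = 22.2486
Real part = -7/(2*4) = -0.8750
Imag part = 22.2486/(2*4) = 2.7811

-0.8750 ± 2.7811i


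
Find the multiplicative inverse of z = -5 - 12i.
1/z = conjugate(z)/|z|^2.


|z|^2 = 25+144 = 169
1/z = (-5 + 12i)/169

1/z = -0.0296 + 0.0710i


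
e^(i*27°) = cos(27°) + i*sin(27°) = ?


cos(27°) = 0.8910
sin(27°) = 0.4540

e^(i*27°) = 0.8910 + 0.4540i
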